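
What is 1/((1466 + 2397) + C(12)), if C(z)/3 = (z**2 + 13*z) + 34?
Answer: 1/4865 ≈ 0.00020555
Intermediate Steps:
C(z) = 102 + 3*z**2 + 39*z (C(z) = 3*((z**2 + 13*z) + 34) = 3*(34 + z**2 + 13*z) = 102 + 3*z**2 + 39*z)
1/((1466 + 2397) + C(12)) = 1/((1466 + 2397) + (102 + 3*12**2 + 39*12)) = 1/(3863 + (102 + 3*144 + 468)) = 1/(3863 + (102 + 432 + 468)) = 1/(3863 + 1002) = 1/4865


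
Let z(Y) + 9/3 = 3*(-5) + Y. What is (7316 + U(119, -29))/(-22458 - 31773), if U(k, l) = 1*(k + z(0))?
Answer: -7417/54231 ≈ -0.13677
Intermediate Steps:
z(Y) = -18 + Y (z(Y) = -3 + (3*(-5) + Y) = -3 + (-15 + Y) = -18 + Y)
U(k, l) = -18 + k (U(k, l) = 1*(k + (-18 + 0)) = 1*(k - 18) = 1*(-18 + k) = -18 + k)
(7316 + U(119, -29))/(-22458 - 31773) = (7316 + (-18 + 119))/(-22458 - 31773) = (7316 + 101)/(-54231) = 7417*(-1/54231) = -7417/54231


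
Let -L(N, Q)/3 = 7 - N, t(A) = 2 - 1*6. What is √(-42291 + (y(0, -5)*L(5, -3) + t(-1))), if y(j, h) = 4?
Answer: I*√42319 ≈ 205.72*I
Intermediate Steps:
t(A) = -4 (t(A) = 2 - 6 = -4)
L(N, Q) = -21 + 3*N (L(N, Q) = -3*(7 - N) = -21 + 3*N)
√(-42291 + (y(0, -5)*L(5, -3) + t(-1))) = √(-42291 + (4*(-21 + 3*5) - 4)) = √(-42291 + (4*(-21 + 15) - 4)) = √(-42291 + (4*(-6) - 4)) = √(-42291 + (-24 - 4)) = √(-42291 - 28) = √(-42319) = I*√42319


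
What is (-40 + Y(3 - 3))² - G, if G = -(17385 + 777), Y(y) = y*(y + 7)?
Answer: 19762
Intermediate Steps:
Y(y) = y*(7 + y)
G = -18162 (G = -1*18162 = -18162)
(-40 + Y(3 - 3))² - G = (-40 + (3 - 3)*(7 + (3 - 3)))² - 1*(-18162) = (-40 + 0*(7 + 0))² + 18162 = (-40 + 0*7)² + 18162 = (-40 + 0)² + 18162 = (-40)² + 18162 = 1600 + 18162 = 19762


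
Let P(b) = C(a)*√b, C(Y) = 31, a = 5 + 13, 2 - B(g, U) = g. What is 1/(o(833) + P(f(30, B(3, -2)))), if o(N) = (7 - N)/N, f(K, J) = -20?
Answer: -7021/136094172 - 438991*I*√5/136094172 ≈ -5.1589e-5 - 0.0072128*I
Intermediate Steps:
B(g, U) = 2 - g
a = 18
o(N) = (7 - N)/N
P(b) = 31*√b
1/(o(833) + P(f(30, B(3, -2)))) = 1/((7 - 1*833)/833 + 31*√(-20)) = 1/((7 - 833)/833 + 31*(2*I*√5)) = 1/((1/833)*(-826) + 62*I*√5) = 1/(-118/119 + 62*I*√5)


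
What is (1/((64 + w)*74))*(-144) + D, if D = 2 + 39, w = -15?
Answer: 74261/1813 ≈ 40.960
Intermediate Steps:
D = 41
(1/((64 + w)*74))*(-144) + D = (1/((64 - 15)*74))*(-144) + 41 = ((1/74)/49)*(-144) + 41 = ((1/49)*(1/74))*(-144) + 41 = (1/3626)*(-144) + 41 = -72/1813 + 41 = 74261/1813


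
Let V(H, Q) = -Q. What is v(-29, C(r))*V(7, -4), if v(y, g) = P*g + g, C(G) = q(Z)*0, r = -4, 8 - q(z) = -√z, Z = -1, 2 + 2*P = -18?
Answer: 0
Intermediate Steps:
P = -10 (P = -1 + (½)*(-18) = -1 - 9 = -10)
q(z) = 8 + √z (q(z) = 8 - (-1)*√z = 8 + √z)
C(G) = 0 (C(G) = (8 + √(-1))*0 = (8 + I)*0 = 0)
v(y, g) = -9*g (v(y, g) = -10*g + g = -9*g)
v(-29, C(r))*V(7, -4) = (-9*0)*(-1*(-4)) = 0*4 = 0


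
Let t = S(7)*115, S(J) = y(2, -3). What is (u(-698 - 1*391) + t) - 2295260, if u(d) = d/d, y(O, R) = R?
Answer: -2295604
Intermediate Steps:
S(J) = -3
u(d) = 1
t = -345 (t = -3*115 = -345)
(u(-698 - 1*391) + t) - 2295260 = (1 - 345) - 2295260 = -344 - 2295260 = -2295604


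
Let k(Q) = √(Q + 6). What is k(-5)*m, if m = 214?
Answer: 214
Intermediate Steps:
k(Q) = √(6 + Q)
k(-5)*m = √(6 - 5)*214 = √1*214 = 1*214 = 214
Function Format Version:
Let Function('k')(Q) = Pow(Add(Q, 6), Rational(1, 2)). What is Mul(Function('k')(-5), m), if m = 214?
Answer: 214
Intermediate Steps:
Function('k')(Q) = Pow(Add(6, Q), Rational(1, 2))
Mul(Function('k')(-5), m) = Mul(Pow(Add(6, -5), Rational(1, 2)), 214) = Mul(Pow(1, Rational(1, 2)), 214) = Mul(1, 214) = 214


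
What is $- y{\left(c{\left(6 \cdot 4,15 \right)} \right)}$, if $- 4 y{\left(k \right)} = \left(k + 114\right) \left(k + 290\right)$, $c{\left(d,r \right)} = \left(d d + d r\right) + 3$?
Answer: $\frac{1294137}{4} \approx 3.2353 \cdot 10^{5}$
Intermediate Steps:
$c{\left(d,r \right)} = 3 + d^{2} + d r$ ($c{\left(d,r \right)} = \left(d^{2} + d r\right) + 3 = 3 + d^{2} + d r$)
$y{\left(k \right)} = - \frac{\left(114 + k\right) \left(290 + k\right)}{4}$ ($y{\left(k \right)} = - \frac{\left(k + 114\right) \left(k + 290\right)}{4} = - \frac{\left(114 + k\right) \left(290 + k\right)}{4}$)
$- y{\left(c{\left(6 \cdot 4,15 \right)} \right)} = - (-8265 - 101 \left(3 + \left(6 \cdot 4\right)^{2} + 6 \cdot 4 \cdot 15\right) - \frac{\left(3 + \left(6 \cdot 4\right)^{2} + 6 \cdot 4 \cdot 15\right)^{2}}{4}) = - (-8265 - 101 \left(3 + 24^{2} + 24 \cdot 15\right) - \frac{\left(3 + 24^{2} + 24 \cdot 15\right)^{2}}{4}) = - (-8265 - 101 \left(3 + 576 + 360\right) - \frac{\left(3 + 576 + 360\right)^{2}}{4}) = - (-8265 - 94839 - \frac{939^{2}}{4}) = - (-8265 - 94839 - \frac{881721}{4}) = \left(-1\right) \left(- \frac{1294137}{4}\right) = \frac{1294137}{4}$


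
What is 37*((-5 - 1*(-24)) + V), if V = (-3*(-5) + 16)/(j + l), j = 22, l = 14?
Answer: 26455/36 ≈ 734.86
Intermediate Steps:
V = 31/36 (V = (-3*(-5) + 16)/(22 + 14) = (15 + 16)/36 = 31*(1/36) = 31/36 ≈ 0.86111)
37*((-5 - 1*(-24)) + V) = 37*((-5 - 1*(-24)) + 31/36) = 37*((-5 + 24) + 31/36) = 37*(19 + 31/36) = 37*(715/36) = 26455/36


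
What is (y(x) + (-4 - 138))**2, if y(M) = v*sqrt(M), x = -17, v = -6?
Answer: 19552 + 1704*I*sqrt(17) ≈ 19552.0 + 7025.8*I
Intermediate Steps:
y(M) = -6*sqrt(M)
(y(x) + (-4 - 138))**2 = (-6*I*sqrt(17) + (-4 - 138))**2 = (-6*I*sqrt(17) - 142)**2 = (-142 - 6*I*sqrt(17))**2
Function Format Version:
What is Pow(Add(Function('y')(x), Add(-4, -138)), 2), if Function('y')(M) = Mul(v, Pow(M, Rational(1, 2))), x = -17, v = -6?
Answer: Add(19552, Mul(1704, I, Pow(17, Rational(1, 2)))) ≈ Add(19552., Mul(7025.8, I))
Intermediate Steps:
Function('y')(M) = Mul(-6, Pow(M, Rational(1, 2)))
Pow(Add(Function('y')(x), Add(-4, -138)), 2) = Pow(Add(Mul(-6, Pow(-17, Rational(1, 2))), Add(-4, -138)), 2) = Pow(Add(Mul(-6, Mul(I, Pow(17, Rational(1, 2)))), -142), 2) = Pow(Add(Mul(-6, I, Pow(17, Rational(1, 2))), -142), 2) = Pow(Add(-142, Mul(-6, I, Pow(17, Rational(1, 2)))), 2)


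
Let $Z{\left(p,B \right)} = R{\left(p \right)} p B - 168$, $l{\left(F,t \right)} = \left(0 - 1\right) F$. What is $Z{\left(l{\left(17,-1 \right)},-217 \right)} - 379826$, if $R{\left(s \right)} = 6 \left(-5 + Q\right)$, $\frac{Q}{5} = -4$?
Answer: $-933344$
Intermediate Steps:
$Q = -20$ ($Q = 5 \left(-4\right) = -20$)
$l{\left(F,t \right)} = - F$
$R{\left(s \right)} = -150$ ($R{\left(s \right)} = 6 \left(-5 - 20\right) = 6 \left(-25\right) = -150$)
$Z{\left(p,B \right)} = -168 - 150 B p$ ($Z{\left(p,B \right)} = - 150 p B - 168 = - 150 B p - 168 = -168 - 150 B p$)
$Z{\left(l{\left(17,-1 \right)},-217 \right)} - 379826 = \left(-168 - - 32550 \left(\left(-1\right) 17\right)\right) - 379826 = \left(-168 - \left(-32550\right) \left(-17\right)\right) - 379826 = \left(-168 - 553350\right) - 379826 = -553518 - 379826 = -933344$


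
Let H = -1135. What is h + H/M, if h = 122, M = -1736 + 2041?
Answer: 7215/61 ≈ 118.28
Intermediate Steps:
M = 305
h + H/M = 122 - 1135/305 = 122 - 1135*1/305 = 122 - 227/61 = 7215/61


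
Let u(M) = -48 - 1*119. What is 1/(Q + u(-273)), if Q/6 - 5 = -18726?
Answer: -1/112493 ≈ -8.8894e-6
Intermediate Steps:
Q = -112326 (Q = 30 + 6*(-18726) = 30 - 112356 = -112326)
u(M) = -167 (u(M) = -48 - 119 = -167)
1/(Q + u(-273)) = 1/(-112326 - 167) = 1/(-112493) = -1/112493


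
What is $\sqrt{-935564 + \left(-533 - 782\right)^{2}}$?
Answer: $\sqrt{793661} \approx 890.88$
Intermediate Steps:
$\sqrt{-935564 + \left(-533 - 782\right)^{2}} = \sqrt{-935564 + \left(-1315\right)^{2}} = \sqrt{-935564 + 1729225} = \sqrt{793661}$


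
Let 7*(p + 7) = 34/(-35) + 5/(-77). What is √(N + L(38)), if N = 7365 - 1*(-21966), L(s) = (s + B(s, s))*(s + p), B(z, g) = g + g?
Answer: √4868912895/385 ≈ 181.24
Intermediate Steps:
B(z, g) = 2*g
p = -2752/385 (p = -7 + (34/(-35) + 5/(-77))/7 = -7 + (34*(-1/35) + 5*(-1/77))/7 = -7 + (-34/35 - 5/77)/7 = -7 + (⅐)*(-57/55) = -7 - 57/385 = -2752/385 ≈ -7.1480)
L(s) = 3*s*(-2752/385 + s) (L(s) = (s + 2*s)*(s - 2752/385) = (3*s)*(-2752/385 + s) = 3*s*(-2752/385 + s))
N = 29331 (N = 7365 + 21966 = 29331)
√(N + L(38)) = √(29331 + (3/385)*38*(-2752 + 385*38)) = √(29331 + (3/385)*38*(-2752 + 14630)) = √(29331 + (3/385)*38*11878) = √(29331 + 1354092/385) = √(12646527/385) = √4868912895/385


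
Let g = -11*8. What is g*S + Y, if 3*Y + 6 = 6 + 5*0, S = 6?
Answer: -528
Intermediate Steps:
Y = 0 (Y = -2 + (6 + 5*0)/3 = -2 + (6 + 0)/3 = -2 + (⅓)*6 = -2 + 2 = 0)
g = -88
g*S + Y = -88*6 + 0 = -528 + 0 = -528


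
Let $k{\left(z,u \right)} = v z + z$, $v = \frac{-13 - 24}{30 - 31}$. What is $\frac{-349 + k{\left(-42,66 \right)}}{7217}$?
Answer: $- \frac{1945}{7217} \approx -0.2695$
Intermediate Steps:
$v = 37$ ($v = - \frac{37}{-1} = \left(-37\right) \left(-1\right) = 37$)
$k{\left(z,u \right)} = 38 z$ ($k{\left(z,u \right)} = 37 z + z = 38 z$)
$\frac{-349 + k{\left(-42,66 \right)}}{7217} = \frac{-349 + 38 \left(-42\right)}{7217} = \left(-349 - 1596\right) \frac{1}{7217} = \left(-1945\right) \frac{1}{7217} = - \frac{1945}{7217}$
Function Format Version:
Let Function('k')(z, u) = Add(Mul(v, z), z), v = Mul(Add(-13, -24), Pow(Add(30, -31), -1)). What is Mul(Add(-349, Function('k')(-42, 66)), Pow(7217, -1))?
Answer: Rational(-1945, 7217) ≈ -0.26950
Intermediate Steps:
v = 37 (v = Mul(-37, Pow(-1, -1)) = Mul(-37, -1) = 37)
Function('k')(z, u) = Mul(38, z) (Function('k')(z, u) = Add(Mul(37, z), z) = Mul(38, z))
Mul(Add(-349, Function('k')(-42, 66)), Pow(7217, -1)) = Mul(Add(-349, Mul(38, -42)), Pow(7217, -1)) = Mul(Add(-349, -1596), Rational(1, 7217)) = Mul(-1945, Rational(1, 7217)) = Rational(-1945, 7217)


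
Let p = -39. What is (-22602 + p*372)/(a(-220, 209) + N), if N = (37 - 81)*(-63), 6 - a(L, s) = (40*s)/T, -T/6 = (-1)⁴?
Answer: -55665/6257 ≈ -8.8964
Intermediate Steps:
T = -6 (T = -6*(-1)⁴ = -6*1 = -6)
a(L, s) = 6 + 20*s/3 (a(L, s) = 6 - 40*s/(-6) = 6 - 40*s*(-1)/6 = 6 - (-20)*s/3 = 6 + 20*s/3)
N = 2772 (N = -44*(-63) = 2772)
(-22602 + p*372)/(a(-220, 209) + N) = (-22602 - 39*372)/((6 + (20/3)*209) + 2772) = (-22602 - 14508)/((6 + 4180/3) + 2772) = -37110/(4198/3 + 2772) = -37110/12514/3 = -37110*3/12514 = -55665/6257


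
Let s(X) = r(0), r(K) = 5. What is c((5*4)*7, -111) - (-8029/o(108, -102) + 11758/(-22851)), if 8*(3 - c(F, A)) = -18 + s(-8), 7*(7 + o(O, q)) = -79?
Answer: -1269261937/2924928 ≈ -433.95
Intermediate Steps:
o(O, q) = -128/7 (o(O, q) = -7 + (⅐)*(-79) = -7 - 79/7 = -128/7)
s(X) = 5
c(F, A) = 37/8 (c(F, A) = 3 - (-18 + 5)/8 = 3 - ⅛*(-13) = 3 + 13/8 = 37/8)
c((5*4)*7, -111) - (-8029/o(108, -102) + 11758/(-22851)) = 37/8 - (-8029/(-128/7) + 11758/(-22851)) = 37/8 - (-8029*(-7/128) + 11758*(-1/22851)) = 37/8 - (56203/128 - 11758/22851) = 37/8 - 1*1282789729/2924928 = 37/8 - 1282789729/2924928 = -1269261937/2924928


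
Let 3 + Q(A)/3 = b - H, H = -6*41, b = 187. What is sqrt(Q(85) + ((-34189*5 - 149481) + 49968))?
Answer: 4*I*sqrt(16823) ≈ 518.81*I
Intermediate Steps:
H = -246
Q(A) = 1290 (Q(A) = -9 + 3*(187 - 1*(-246)) = -9 + 3*(187 + 246) = -9 + 3*433 = -9 + 1299 = 1290)
sqrt(Q(85) + ((-34189*5 - 149481) + 49968)) = sqrt(1290 + ((-34189*5 - 149481) + 49968)) = sqrt(1290 + ((-170945 - 149481) + 49968)) = sqrt(1290 + (-320426 + 49968)) = sqrt(1290 - 270458) = sqrt(-269168) = 4*I*sqrt(16823)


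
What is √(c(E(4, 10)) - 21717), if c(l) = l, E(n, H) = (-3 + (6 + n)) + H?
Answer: 10*I*√217 ≈ 147.31*I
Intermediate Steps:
E(n, H) = 3 + H + n (E(n, H) = (3 + n) + H = 3 + H + n)
√(c(E(4, 10)) - 21717) = √((3 + 10 + 4) - 21717) = √(17 - 21717) = √(-21700) = 10*I*√217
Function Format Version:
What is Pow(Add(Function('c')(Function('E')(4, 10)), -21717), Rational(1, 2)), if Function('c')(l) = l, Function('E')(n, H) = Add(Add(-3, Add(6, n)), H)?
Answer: Mul(10, I, Pow(217, Rational(1, 2))) ≈ Mul(147.31, I)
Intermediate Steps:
Function('E')(n, H) = Add(3, H, n) (Function('E')(n, H) = Add(Add(3, n), H) = Add(3, H, n))
Pow(Add(Function('c')(Function('E')(4, 10)), -21717), Rational(1, 2)) = Pow(Add(Add(3, 10, 4), -21717), Rational(1, 2)) = Pow(Add(17, -21717), Rational(1, 2)) = Pow(-21700, Rational(1, 2)) = Mul(10, I, Pow(217, Rational(1, 2)))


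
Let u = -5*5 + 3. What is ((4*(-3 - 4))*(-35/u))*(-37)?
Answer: 18130/11 ≈ 1648.2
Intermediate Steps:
u = -22 (u = -25 + 3 = -22)
((4*(-3 - 4))*(-35/u))*(-37) = ((4*(-3 - 4))*(-35/(-22)))*(-37) = ((4*(-7))*(-35*(-1/22)))*(-37) = -28*35/22*(-37) = -490/11*(-37) = 18130/11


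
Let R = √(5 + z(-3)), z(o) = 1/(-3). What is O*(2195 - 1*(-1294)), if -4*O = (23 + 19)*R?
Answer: -24423*√42/2 ≈ -79140.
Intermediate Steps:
z(o) = -⅓
R = √42/3 (R = √(5 - ⅓) = √(14/3) = √42/3 ≈ 2.1602)
O = -7*√42/2 (O = -(23 + 19)*√42/3/4 = -21*√42/3/2 = -7*√42/2 ≈ -22.683)
O*(2195 - 1*(-1294)) = (-7*√42/2)*(2195 - 1*(-1294)) = (-7*√42/2)*(2195 + 1294) = -7*√42/2*3489 = -24423*√42/2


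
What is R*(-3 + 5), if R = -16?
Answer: -32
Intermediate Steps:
R*(-3 + 5) = -16*(-3 + 5) = -16*2 = -32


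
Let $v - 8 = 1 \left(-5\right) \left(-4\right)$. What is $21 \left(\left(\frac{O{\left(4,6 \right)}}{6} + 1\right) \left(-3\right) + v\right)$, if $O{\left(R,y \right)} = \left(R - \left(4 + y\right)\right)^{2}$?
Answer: $147$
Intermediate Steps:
$v = 28$ ($v = 8 + 1 \left(-5\right) \left(-4\right) = 8 - -20 = 8 + 20 = 28$)
$O{\left(R,y \right)} = \left(-4 + R - y\right)^{2}$
$21 \left(\left(\frac{O{\left(4,6 \right)}}{6} + 1\right) \left(-3\right) + v\right) = 21 \left(\left(\frac{\left(4 + 6 - 4\right)^{2}}{6} + 1\right) \left(-3\right) + 28\right) = 21 \left(\left(\left(4 + 6 - 4\right)^{2} \cdot \frac{1}{6} + 1\right) \left(-3\right) + 28\right) = 21 \left(\left(6^{2} \cdot \frac{1}{6} + 1\right) \left(-3\right) + 28\right) = 21 \left(\left(36 \cdot \frac{1}{6} + 1\right) \left(-3\right) + 28\right) = 21 \left(\left(6 + 1\right) \left(-3\right) + 28\right) = 21 \left(7 \left(-3\right) + 28\right) = 21 \left(-21 + 28\right) = 21 \cdot 7 = 147$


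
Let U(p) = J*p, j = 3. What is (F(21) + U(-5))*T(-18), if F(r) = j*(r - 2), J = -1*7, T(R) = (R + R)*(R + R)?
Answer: 119232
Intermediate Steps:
T(R) = 4*R**2 (T(R) = (2*R)*(2*R) = 4*R**2)
J = -7
U(p) = -7*p
F(r) = -6 + 3*r (F(r) = 3*(r - 2) = 3*(-2 + r) = -6 + 3*r)
(F(21) + U(-5))*T(-18) = ((-6 + 3*21) - 7*(-5))*(4*(-18)**2) = ((-6 + 63) + 35)*(4*324) = (57 + 35)*1296 = 92*1296 = 119232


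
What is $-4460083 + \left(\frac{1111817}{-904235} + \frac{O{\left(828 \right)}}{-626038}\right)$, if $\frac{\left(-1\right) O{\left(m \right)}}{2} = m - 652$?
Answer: $- \frac{1262394440581643758}{283042735465} \approx -4.4601 \cdot 10^{6}$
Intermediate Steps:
$O{\left(m \right)} = 1304 - 2 m$ ($O{\left(m \right)} = - 2 \left(m - 652\right) = - 2 \left(-652 + m\right) = 1304 - 2 m$)
$-4460083 + \left(\frac{1111817}{-904235} + \frac{O{\left(828 \right)}}{-626038}\right) = -4460083 + \left(\frac{1111817}{-904235} + \frac{1304 - 1656}{-626038}\right) = -4460083 + \left(1111817 \left(- \frac{1}{904235}\right) + \left(1304 - 1656\right) \left(- \frac{1}{626038}\right)\right) = -4460083 - \frac{347860700163}{283042735465} = - \frac{1262394440581643758}{283042735465}$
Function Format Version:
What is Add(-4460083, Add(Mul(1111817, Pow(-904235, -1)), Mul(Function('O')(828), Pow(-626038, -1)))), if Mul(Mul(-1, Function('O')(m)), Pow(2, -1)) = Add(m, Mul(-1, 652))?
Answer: Rational(-1262394440581643758, 283042735465) ≈ -4.4601e+6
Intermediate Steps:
Function('O')(m) = Add(1304, Mul(-2, m)) (Function('O')(m) = Mul(-2, Add(m, Mul(-1, 652))) = Mul(-2, Add(m, -652)) = Mul(-2, Add(-652, m)) = Add(1304, Mul(-2, m)))
Add(-4460083, Add(Mul(1111817, Pow(-904235, -1)), Mul(Function('O')(828), Pow(-626038, -1)))) = Add(-4460083, Add(Mul(1111817, Pow(-904235, -1)), Mul(Add(1304, Mul(-2, 828)), Pow(-626038, -1)))) = Add(-4460083, Add(Mul(1111817, Rational(-1, 904235)), Mul(Add(1304, -1656), Rational(-1, 626038)))) = Add(-4460083, Add(Rational(-1111817, 904235), Mul(-352, Rational(-1, 626038)))) = Add(-4460083, Add(Rational(-1111817, 904235), Rational(176, 313019))) = Add(-4460083, Rational(-347860700163, 283042735465)) = Rational(-1262394440581643758, 283042735465)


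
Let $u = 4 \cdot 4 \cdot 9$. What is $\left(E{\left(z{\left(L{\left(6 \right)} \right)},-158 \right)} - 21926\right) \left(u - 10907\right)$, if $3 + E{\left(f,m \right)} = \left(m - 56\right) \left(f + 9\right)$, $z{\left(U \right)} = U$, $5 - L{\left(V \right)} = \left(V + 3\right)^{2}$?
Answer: $81701933$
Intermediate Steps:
$L{\left(V \right)} = 5 - \left(3 + V\right)^{2}$ ($L{\left(V \right)} = 5 - \left(V + 3\right)^{2} = 5 - \left(3 + V\right)^{2}$)
$E{\left(f,m \right)} = -3 + \left(-56 + m\right) \left(9 + f\right)$ ($E{\left(f,m \right)} = -3 + \left(m - 56\right) \left(f + 9\right) = -3 + \left(-56 + m\right) \left(9 + f\right)$)
$u = 144$ ($u = 16 \cdot 9 = 144$)
$\left(E{\left(z{\left(L{\left(6 \right)} \right)},-158 \right)} - 21926\right) \left(u - 10907\right) = \left(\left(-507 - 56 \left(5 - \left(3 + 6\right)^{2}\right) + 9 \left(-158\right) + \left(5 - \left(3 + 6\right)^{2}\right) \left(-158\right)\right) - 21926\right) \left(144 - 10907\right) = \left(\left(-507 - 56 \left(5 - 9^{2}\right) - 1422 + \left(5 - 9^{2}\right) \left(-158\right)\right) - 21926\right) \left(-10763\right) = \left(\left(-507 - 56 \left(5 - 81\right) - 1422 + \left(5 - 81\right) \left(-158\right)\right) - 21926\right) \left(-10763\right) = \left(\left(-507 - -4256 - 1422 - -12008\right) - 21926\right) \left(-10763\right) = \left(\left(-507 + 4256 - 1422 + 12008\right) - 21926\right) \left(-10763\right) = \left(14335 - 21926\right) \left(-10763\right) = \left(-7591\right) \left(-10763\right) = 81701933$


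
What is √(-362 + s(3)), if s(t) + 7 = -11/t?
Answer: I*√3354/3 ≈ 19.305*I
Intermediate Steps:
s(t) = -7 - 11/t
√(-362 + s(3)) = √(-362 + (-7 - 11/3)) = √(-362 - 32/3) = √(-1118/3) = I*√3354/3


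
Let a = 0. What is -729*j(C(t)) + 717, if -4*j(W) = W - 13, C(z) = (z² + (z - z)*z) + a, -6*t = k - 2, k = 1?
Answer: -26355/16 ≈ -1647.2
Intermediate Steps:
t = ⅙ (t = -(1 - 2)/6 = -⅙*(-1) = ⅙ ≈ 0.16667)
C(z) = z² (C(z) = (z² + (z - z)*z) + 0 = (z² + 0*z) + 0 = (z² + 0) + 0 = z² + 0 = z²)
j(W) = 13/4 - W/4 (j(W) = -(W - 13)/4 = -(-13 + W)/4 = 13/4 - W/4)
-729*j(C(t)) + 717 = -729*(13/4 - (⅙)²/4) + 717 = -729*(13/4 - ¼*1/36) + 717 = -729*(13/4 - 1/144) + 717 = -729*467/144 + 717 = -37827/16 + 717 = -26355/16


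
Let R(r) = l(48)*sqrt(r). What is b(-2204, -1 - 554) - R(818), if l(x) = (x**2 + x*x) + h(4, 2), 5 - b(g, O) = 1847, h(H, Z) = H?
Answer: -1842 - 4612*sqrt(818) ≈ -1.3375e+5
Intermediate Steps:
b(g, O) = -1842 (b(g, O) = 5 - 1*1847 = 5 - 1847 = -1842)
l(x) = 4 + 2*x**2 (l(x) = (x**2 + x*x) + 4 = (x**2 + x**2) + 4 = 2*x**2 + 4 = 4 + 2*x**2)
R(r) = 4612*sqrt(r) (R(r) = (4 + 2*48**2)*sqrt(r) = (4 + 2*2304)*sqrt(r) = (4 + 4608)*sqrt(r) = 4612*sqrt(r))
b(-2204, -1 - 554) - R(818) = -1842 - 4612*sqrt(818)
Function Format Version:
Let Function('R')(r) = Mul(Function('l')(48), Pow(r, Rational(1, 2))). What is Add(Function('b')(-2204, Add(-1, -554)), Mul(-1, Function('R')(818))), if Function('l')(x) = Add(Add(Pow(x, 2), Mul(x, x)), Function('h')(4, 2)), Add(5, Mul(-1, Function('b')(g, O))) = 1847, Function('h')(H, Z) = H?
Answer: Add(-1842, Mul(-4612, Pow(818, Rational(1, 2)))) ≈ -1.3375e+5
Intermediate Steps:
Function('b')(g, O) = -1842 (Function('b')(g, O) = Add(5, Mul(-1, 1847)) = Add(5, -1847) = -1842)
Function('l')(x) = Add(4, Mul(2, Pow(x, 2))) (Function('l')(x) = Add(Add(Pow(x, 2), Mul(x, x)), 4) = Add(Add(Pow(x, 2), Pow(x, 2)), 4) = Add(Mul(2, Pow(x, 2)), 4) = Add(4, Mul(2, Pow(x, 2))))
Function('R')(r) = Mul(4612, Pow(r, Rational(1, 2))) (Function('R')(r) = Mul(Add(4, Mul(2, Pow(48, 2))), Pow(r, Rational(1, 2))) = Mul(Add(4, Mul(2, 2304)), Pow(r, Rational(1, 2))) = Mul(Add(4, 4608), Pow(r, Rational(1, 2))) = Mul(4612, Pow(r, Rational(1, 2))))
Add(Function('b')(-2204, Add(-1, -554)), Mul(-1, Function('R')(818))) = Add(-1842, Mul(-1, Mul(4612, Pow(818, Rational(1, 2))))) = Add(-1842, Mul(-4612, Pow(818, Rational(1, 2))))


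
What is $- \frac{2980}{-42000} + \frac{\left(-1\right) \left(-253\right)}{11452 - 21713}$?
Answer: $\frac{997589}{21548100} \approx 0.046296$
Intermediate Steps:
$- \frac{2980}{-42000} + \frac{\left(-1\right) \left(-253\right)}{11452 - 21713} = \left(-2980\right) \left(- \frac{1}{42000}\right) + \frac{253}{11452 - 21713} = \frac{149}{2100} + \frac{253}{-10261} = \frac{149}{2100} + 253 \left(- \frac{1}{10261}\right) = \frac{149}{2100} - \frac{253}{10261} = \frac{997589}{21548100}$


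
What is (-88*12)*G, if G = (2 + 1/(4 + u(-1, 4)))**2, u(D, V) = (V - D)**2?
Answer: -3675936/841 ≈ -4370.9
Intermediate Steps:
G = 3481/841 (G = (2 + 1/(4 + (-1 - 1*4)**2))**2 = (2 + 1/(4 + (-1 - 4)**2))**2 = (2 + 1/(4 + (-5)**2))**2 = (2 + 1/(4 + 25))**2 = (2 + 1/29)**2 = (59/29)**2 = 3481/841 ≈ 4.1391)
(-88*12)*G = -88*12*(3481/841) = -1056*3481/841 = -3675936/841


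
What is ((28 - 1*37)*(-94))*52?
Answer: 43992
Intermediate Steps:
((28 - 1*37)*(-94))*52 = ((28 - 37)*(-94))*52 = -9*(-94)*52 = 846*52 = 43992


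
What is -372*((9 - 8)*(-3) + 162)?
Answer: -59148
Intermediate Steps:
-372*((9 - 8)*(-3) + 162) = -372*(1*(-3) + 162) = -372*(-3 + 162) = -372*159 = -59148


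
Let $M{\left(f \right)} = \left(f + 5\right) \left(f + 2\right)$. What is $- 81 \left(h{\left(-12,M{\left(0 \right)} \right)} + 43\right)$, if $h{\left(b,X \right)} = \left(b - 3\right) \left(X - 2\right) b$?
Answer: $-120123$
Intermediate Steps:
$M{\left(f \right)} = \left(2 + f\right) \left(5 + f\right)$ ($M{\left(f \right)} = \left(5 + f\right) \left(2 + f\right) = \left(2 + f\right) \left(5 + f\right)$)
$h{\left(b,X \right)} = b \left(-3 + b\right) \left(-2 + X\right)$ ($h{\left(b,X \right)} = \left(-3 + b\right) \left(-2 + X\right) b = b \left(-3 + b\right) \left(-2 + X\right)$)
$- 81 \left(h{\left(-12,M{\left(0 \right)} \right)} + 43\right) = - 81 \left(- 12 \left(6 - 3 \left(10 + 0^{2} + 7 \cdot 0\right) - -24 + \left(10 + 0^{2} + 7 \cdot 0\right) \left(-12\right)\right) + 43\right) = - 81 \left(- 12 \left(6 - 3 \left(10 + 0 + 0\right) + 24 + \left(10 + 0 + 0\right) \left(-12\right)\right) + 43\right) = - 81 \left(- 12 \left(6 - 30 + 24 + 10 \left(-12\right)\right) + 43\right) = - 81 \left(- 12 \left(6 - 30 + 24 - 120\right) + 43\right) = - 81 \left(\left(-12\right) \left(-120\right) + 43\right) = - 81 \left(1440 + 43\right) = \left(-81\right) 1483 = -120123$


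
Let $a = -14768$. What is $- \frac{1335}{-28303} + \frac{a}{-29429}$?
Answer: $\frac{457266419}{832928987} \approx 0.54899$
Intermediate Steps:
$- \frac{1335}{-28303} + \frac{a}{-29429} = - \frac{1335}{-28303} - \frac{14768}{-29429} = \left(-1335\right) \left(- \frac{1}{28303}\right) - - \frac{14768}{29429} = \frac{1335}{28303} + \frac{14768}{29429} = \frac{457266419}{832928987}$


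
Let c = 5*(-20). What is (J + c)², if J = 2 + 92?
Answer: 36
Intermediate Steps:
J = 94
c = -100
(J + c)² = (94 - 100)² = (-6)² = 36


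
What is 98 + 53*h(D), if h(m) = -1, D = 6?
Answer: 45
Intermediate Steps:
98 + 53*h(D) = 98 + 53*(-1) = 98 - 53 = 45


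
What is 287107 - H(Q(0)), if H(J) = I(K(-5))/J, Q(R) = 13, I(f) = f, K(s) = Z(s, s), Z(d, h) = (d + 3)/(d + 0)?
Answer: 18661953/65 ≈ 2.8711e+5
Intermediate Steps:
Z(d, h) = (3 + d)/d
K(s) = (3 + s)/s
H(J) = 2/(5*J) (H(J) = ((3 - 5)/(-5))/J = (-⅕*(-2))/J = 2/(5*J))
287107 - H(Q(0)) = 287107 - 2/(5*13) = 287107 - 1*2/65 = 287107 - 2/65 = 18661953/65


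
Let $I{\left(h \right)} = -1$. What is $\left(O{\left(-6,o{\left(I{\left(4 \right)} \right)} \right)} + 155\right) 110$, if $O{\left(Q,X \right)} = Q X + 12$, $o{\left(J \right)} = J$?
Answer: $19030$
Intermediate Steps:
$O{\left(Q,X \right)} = 12 + Q X$
$\left(O{\left(-6,o{\left(I{\left(4 \right)} \right)} \right)} + 155\right) 110 = \left(\left(12 - -6\right) + 155\right) 110 = \left(\left(12 + 6\right) + 155\right) 110 = \left(18 + 155\right) 110 = 173 \cdot 110 = 19030$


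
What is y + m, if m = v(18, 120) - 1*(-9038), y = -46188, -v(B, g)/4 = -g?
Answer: -36670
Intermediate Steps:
v(B, g) = 4*g (v(B, g) = -(-4)*g = 4*g)
m = 9518 (m = 4*120 - 1*(-9038) = 480 + 9038 = 9518)
y + m = -46188 + 9518 = -36670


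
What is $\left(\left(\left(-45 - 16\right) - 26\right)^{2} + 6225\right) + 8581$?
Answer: $22375$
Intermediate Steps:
$\left(\left(\left(-45 - 16\right) - 26\right)^{2} + 6225\right) + 8581 = \left(\left(-61 - 26\right)^{2} + 6225\right) + 8581 = \left(\left(-87\right)^{2} + 6225\right) + 8581 = \left(7569 + 6225\right) + 8581 = 13794 + 8581 = 22375$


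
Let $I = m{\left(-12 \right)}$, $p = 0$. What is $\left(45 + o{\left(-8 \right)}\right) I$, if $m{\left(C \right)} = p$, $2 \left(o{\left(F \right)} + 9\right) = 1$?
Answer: $0$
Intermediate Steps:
$o{\left(F \right)} = - \frac{17}{2}$ ($o{\left(F \right)} = -9 + \frac{1}{2} \cdot 1 = -9 + \frac{1}{2} = - \frac{17}{2}$)
$m{\left(C \right)} = 0$
$I = 0$
$\left(45 + o{\left(-8 \right)}\right) I = \left(45 - \frac{17}{2}\right) 0 = \frac{73}{2} \cdot 0 = 0$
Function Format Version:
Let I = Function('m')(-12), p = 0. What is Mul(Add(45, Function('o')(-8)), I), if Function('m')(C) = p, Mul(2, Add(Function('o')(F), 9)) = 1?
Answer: 0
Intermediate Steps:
Function('o')(F) = Rational(-17, 2) (Function('o')(F) = Add(-9, Mul(Rational(1, 2), 1)) = Add(-9, Rational(1, 2)) = Rational(-17, 2))
Function('m')(C) = 0
I = 0
Mul(Add(45, Function('o')(-8)), I) = Mul(Add(45, Rational(-17, 2)), 0) = Mul(Rational(73, 2), 0) = 0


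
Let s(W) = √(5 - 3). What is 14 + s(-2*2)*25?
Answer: 14 + 25*√2 ≈ 49.355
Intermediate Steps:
s(W) = √2
14 + s(-2*2)*25 = 14 + √2*25 = 14 + 25*√2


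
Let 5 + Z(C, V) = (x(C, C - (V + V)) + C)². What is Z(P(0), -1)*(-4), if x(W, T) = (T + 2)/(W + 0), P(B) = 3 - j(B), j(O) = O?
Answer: -844/9 ≈ -93.778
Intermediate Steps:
P(B) = 3 - B
x(W, T) = (2 + T)/W
Z(C, V) = -5 + (C + (2 + C - 2*V)/C)² (Z(C, V) = -5 + ((2 + (C - (V + V)))/C + C)² = -5 + ((2 + (C - 2*V))/C + C)² = -5 + ((2 + C - 2*V)/C + C)² = -5 + (C + (2 + C - 2*V)/C)²)
Z(P(0), -1)*(-4) = (-5 + (2 + (3 - 1*0) + (3 - 1*0)² - 2*(-1))²/(3 - 1*0)²)*(-4) = (-5 + (2 + (3 + 0) + (3 + 0)² + 2)²/(3 + 0)²)*(-4) = (-5 + (2 + 3 + 3² + 2)²/3²)*(-4) = (-5 + (2 + 3 + 9 + 2)²/9)*(-4) = (-5 + (⅑)*16²)*(-4) = (-5 + (⅑)*256)*(-4) = (-5 + 256/9)*(-4) = (211/9)*(-4) = -844/9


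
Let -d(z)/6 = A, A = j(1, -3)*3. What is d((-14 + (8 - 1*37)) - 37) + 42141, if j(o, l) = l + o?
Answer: 42177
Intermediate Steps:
A = -6 (A = (-3 + 1)*3 = -2*3 = -6)
d(z) = 36 (d(z) = -6*(-6) = 36)
d((-14 + (8 - 1*37)) - 37) + 42141 = 36 + 42141 = 42177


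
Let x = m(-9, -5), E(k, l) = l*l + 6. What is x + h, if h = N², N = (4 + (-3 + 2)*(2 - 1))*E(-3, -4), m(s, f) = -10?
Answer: 4346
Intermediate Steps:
E(k, l) = 6 + l² (E(k, l) = l² + 6 = 6 + l²)
x = -10
N = 66 (N = (4 + (-3 + 2)*(2 - 1))*(6 + (-4)²) = (4 - 1*1)*(6 + 16) = (4 - 1)*22 = 3*22 = 66)
h = 4356 (h = 66² = 4356)
x + h = -10 + 4356 = 4346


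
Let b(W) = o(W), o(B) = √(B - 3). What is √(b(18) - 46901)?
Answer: √(-46901 + √15) ≈ 216.56*I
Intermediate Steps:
o(B) = √(-3 + B)
b(W) = √(-3 + W)
√(b(18) - 46901) = √(√(-3 + 18) - 46901) = √(√15 - 46901) = √(-46901 + √15)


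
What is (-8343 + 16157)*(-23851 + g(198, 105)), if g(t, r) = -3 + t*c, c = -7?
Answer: -197225360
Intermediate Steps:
g(t, r) = -3 - 7*t (g(t, r) = -3 + t*(-7) = -3 - 7*t)
(-8343 + 16157)*(-23851 + g(198, 105)) = (-8343 + 16157)*(-23851 + (-3 - 7*198)) = 7814*(-23851 + (-3 - 1386)) = 7814*(-23851 - 1389) = 7814*(-25240) = -197225360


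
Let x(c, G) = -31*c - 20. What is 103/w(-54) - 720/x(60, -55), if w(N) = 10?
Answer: 5021/470 ≈ 10.683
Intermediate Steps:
x(c, G) = -20 - 31*c
103/w(-54) - 720/x(60, -55) = 103/10 - 720/(-20 - 31*60) = 103*(⅒) - 720/(-20 - 1860) = 103/10 - 720/(-1880) = 103/10 - 720*(-1/1880) = 103/10 + 18/47 = 5021/470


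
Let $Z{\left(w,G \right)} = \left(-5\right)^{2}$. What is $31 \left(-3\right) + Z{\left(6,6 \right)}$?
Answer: $-68$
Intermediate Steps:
$Z{\left(w,G \right)} = 25$
$31 \left(-3\right) + Z{\left(6,6 \right)} = 31 \left(-3\right) + 25 = -93 + 25 = -68$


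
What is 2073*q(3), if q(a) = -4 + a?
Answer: -2073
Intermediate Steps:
2073*q(3) = 2073*(-4 + 3) = 2073*(-1) = -2073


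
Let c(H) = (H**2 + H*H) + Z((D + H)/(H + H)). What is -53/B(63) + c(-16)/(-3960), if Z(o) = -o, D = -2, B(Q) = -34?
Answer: 1539929/1077120 ≈ 1.4297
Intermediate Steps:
c(H) = 2*H**2 - (-2 + H)/(2*H) (c(H) = (H**2 + H*H) - (-2 + H)/(H + H) = (H**2 + H**2) - (-2 + H)/(2*H) = 2*H**2 - (-2 + H)*1/(2*H) = 2*H**2 - (-2 + H)/(2*H))
-53/B(63) + c(-16)/(-3960) = -53/(-34) + ((1/2)*(2 - 1*(-16) + 4*(-16)**3)/(-16))/(-3960) = -53*(-1/34) + ((1/2)*(-1/16)*(2 + 16 + 4*(-4096)))*(-1/3960) = 53/34 + ((1/2)*(-1/16)*(2 + 16 - 16384))*(-1/3960) = 53/34 + ((1/2)*(-1/16)*(-16366))*(-1/3960) = 53/34 + (8183/16)*(-1/3960) = 53/34 - 8183/63360 = 1539929/1077120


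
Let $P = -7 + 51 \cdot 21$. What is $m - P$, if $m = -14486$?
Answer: $-15550$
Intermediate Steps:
$P = 1064$ ($P = -7 + 1071 = 1064$)
$m - P = -14486 - 1064 = -15550$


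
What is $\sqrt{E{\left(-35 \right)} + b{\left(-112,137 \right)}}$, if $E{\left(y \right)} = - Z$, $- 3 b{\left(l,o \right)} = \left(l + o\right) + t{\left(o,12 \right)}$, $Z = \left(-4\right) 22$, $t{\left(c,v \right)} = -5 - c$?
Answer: $\sqrt{127} \approx 11.269$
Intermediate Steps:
$Z = -88$
$b{\left(l,o \right)} = \frac{5}{3} - \frac{l}{3}$ ($b{\left(l,o \right)} = - \frac{\left(l + o\right) - \left(5 + o\right)}{3} = - \frac{-5 + l}{3} = \frac{5}{3} - \frac{l}{3}$)
$E{\left(y \right)} = 88$ ($E{\left(y \right)} = \left(-1\right) \left(-88\right) = 88$)
$\sqrt{E{\left(-35 \right)} + b{\left(-112,137 \right)}} = \sqrt{88 + \left(\frac{5}{3} - - \frac{112}{3}\right)} = \sqrt{88 + \left(\frac{5}{3} + \frac{112}{3}\right)} = \sqrt{88 + 39} = \sqrt{127}$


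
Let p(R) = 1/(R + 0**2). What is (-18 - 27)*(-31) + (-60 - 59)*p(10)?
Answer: 13831/10 ≈ 1383.1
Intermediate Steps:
p(R) = 1/R (p(R) = 1/(R + 0) = 1/R)
(-18 - 27)*(-31) + (-60 - 59)*p(10) = (-18 - 27)*(-31) + (-60 - 59)/10 = -45*(-31) - 119*1/10 = 1395 - 119/10 = 13831/10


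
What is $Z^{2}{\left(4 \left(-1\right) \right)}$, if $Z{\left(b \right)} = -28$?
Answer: $784$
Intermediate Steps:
$Z^{2}{\left(4 \left(-1\right) \right)} = \left(-28\right)^{2} = 784$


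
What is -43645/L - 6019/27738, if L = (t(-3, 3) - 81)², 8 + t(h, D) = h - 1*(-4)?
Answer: -628618073/107401536 ≈ -5.8530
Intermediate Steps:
t(h, D) = -4 + h (t(h, D) = -8 + (h - 1*(-4)) = -8 + (h + 4) = -8 + (4 + h) = -4 + h)
L = 7744 (L = ((-4 - 3) - 81)² = (-7 - 81)² = (-88)² = 7744)
-43645/L - 6019/27738 = -43645/7744 - 6019/27738 = -628618073/107401536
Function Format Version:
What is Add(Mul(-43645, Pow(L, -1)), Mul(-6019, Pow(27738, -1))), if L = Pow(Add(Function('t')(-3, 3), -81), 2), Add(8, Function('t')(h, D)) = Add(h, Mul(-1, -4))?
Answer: Rational(-628618073, 107401536) ≈ -5.8530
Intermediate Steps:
Function('t')(h, D) = Add(-4, h) (Function('t')(h, D) = Add(-8, Add(h, Mul(-1, -4))) = Add(-8, Add(h, 4)) = Add(-8, Add(4, h)) = Add(-4, h))
L = 7744 (L = Pow(Add(Add(-4, -3), -81), 2) = Pow(Add(-7, -81), 2) = Pow(-88, 2) = 7744)
Add(Mul(-43645, Pow(L, -1)), Mul(-6019, Pow(27738, -1))) = Add(Mul(-43645, Pow(7744, -1)), Mul(-6019, Pow(27738, -1))) = Add(Mul(-43645, Rational(1, 7744)), Mul(-6019, Rational(1, 27738))) = Add(Rational(-43645, 7744), Rational(-6019, 27738)) = Rational(-628618073, 107401536)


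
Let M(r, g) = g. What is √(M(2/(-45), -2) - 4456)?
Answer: I*√4458 ≈ 66.768*I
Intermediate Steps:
√(M(2/(-45), -2) - 4456) = √(-2 - 4456) = √(-4458) = I*√4458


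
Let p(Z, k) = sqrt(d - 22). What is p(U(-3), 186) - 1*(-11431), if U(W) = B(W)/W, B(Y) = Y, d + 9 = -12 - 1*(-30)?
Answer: 11431 + I*sqrt(13) ≈ 11431.0 + 3.6056*I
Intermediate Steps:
d = 9 (d = -9 + (-12 - 1*(-30)) = -9 + (-12 + 30) = -9 + 18 = 9)
U(W) = 1 (U(W) = W/W = 1)
p(Z, k) = I*sqrt(13) (p(Z, k) = sqrt(9 - 22) = sqrt(-13) = I*sqrt(13))
p(U(-3), 186) - 1*(-11431) = I*sqrt(13) - 1*(-11431) = I*sqrt(13) + 11431 = 11431 + I*sqrt(13)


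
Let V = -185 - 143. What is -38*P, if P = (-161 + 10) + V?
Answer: 18202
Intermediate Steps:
V = -328
P = -479 (P = (-161 + 10) - 328 = -151 - 328 = -479)
-38*P = -38*(-479) = 18202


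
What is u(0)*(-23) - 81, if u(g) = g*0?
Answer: -81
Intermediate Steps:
u(g) = 0
u(0)*(-23) - 81 = 0*(-23) - 81 = 0 - 81 = -81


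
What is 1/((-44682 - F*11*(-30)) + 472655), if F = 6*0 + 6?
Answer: 1/429953 ≈ 2.3258e-6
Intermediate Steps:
F = 6 (F = 0 + 6 = 6)
1/((-44682 - F*11*(-30)) + 472655) = 1/((-44682 - 6*11*(-30)) + 472655) = 1/((-44682 - 66*(-30)) + 472655) = 1/((-44682 - 1*(-1980)) + 472655) = 1/((-44682 + 1980) + 472655) = 1/(-42702 + 472655) = 1/429953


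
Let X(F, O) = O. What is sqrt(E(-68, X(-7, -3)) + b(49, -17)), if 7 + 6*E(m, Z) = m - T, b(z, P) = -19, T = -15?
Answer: I*sqrt(29) ≈ 5.3852*I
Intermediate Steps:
E(m, Z) = 4/3 + m/6 (E(m, Z) = -7/6 + (m - 1*(-15))/6 = -7/6 + (m + 15)/6 = -7/6 + (15 + m)/6 = -7/6 + (5/2 + m/6) = 4/3 + m/6)
sqrt(E(-68, X(-7, -3)) + b(49, -17)) = sqrt((4/3 + (1/6)*(-68)) - 19) = sqrt((4/3 - 34/3) - 19) = sqrt(-10 - 19) = sqrt(-29) = I*sqrt(29)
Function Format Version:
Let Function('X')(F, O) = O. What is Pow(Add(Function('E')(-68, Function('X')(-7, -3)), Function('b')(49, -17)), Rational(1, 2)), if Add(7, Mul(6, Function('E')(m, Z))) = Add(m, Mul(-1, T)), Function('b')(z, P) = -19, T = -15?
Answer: Mul(I, Pow(29, Rational(1, 2))) ≈ Mul(5.3852, I)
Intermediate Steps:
Function('E')(m, Z) = Add(Rational(4, 3), Mul(Rational(1, 6), m)) (Function('E')(m, Z) = Add(Rational(-7, 6), Mul(Rational(1, 6), Add(m, Mul(-1, -15)))) = Add(Rational(-7, 6), Mul(Rational(1, 6), Add(m, 15))) = Add(Rational(-7, 6), Mul(Rational(1, 6), Add(15, m))) = Add(Rational(-7, 6), Add(Rational(5, 2), Mul(Rational(1, 6), m))) = Add(Rational(4, 3), Mul(Rational(1, 6), m)))
Pow(Add(Function('E')(-68, Function('X')(-7, -3)), Function('b')(49, -17)), Rational(1, 2)) = Pow(Add(Add(Rational(4, 3), Mul(Rational(1, 6), -68)), -19), Rational(1, 2)) = Pow(Add(Add(Rational(4, 3), Rational(-34, 3)), -19), Rational(1, 2)) = Pow(Add(-10, -19), Rational(1, 2)) = Pow(-29, Rational(1, 2)) = Mul(I, Pow(29, Rational(1, 2)))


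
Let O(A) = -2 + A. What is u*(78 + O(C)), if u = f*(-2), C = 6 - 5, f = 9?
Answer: -1386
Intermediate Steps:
C = 1
u = -18 (u = 9*(-2) = -18)
u*(78 + O(C)) = -18*(78 + (-2 + 1)) = -18*(78 - 1) = -18*77 = -1386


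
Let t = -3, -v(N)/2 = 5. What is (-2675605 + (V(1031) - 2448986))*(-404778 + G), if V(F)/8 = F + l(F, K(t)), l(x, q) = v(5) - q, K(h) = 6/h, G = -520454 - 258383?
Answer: 6055856071305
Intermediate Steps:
v(N) = -10 (v(N) = -2*5 = -10)
G = -778837
l(x, q) = -10 - q
V(F) = -64 + 8*F (V(F) = 8*(F + (-10 - 6/(-3))) = 8*(F + (-10 - 6*(-1)/3)) = 8*(F + (-10 - 1*(-2))) = 8*(F + (-10 + 2)) = 8*(F - 8) = 8*(-8 + F) = -64 + 8*F)
(-2675605 + (V(1031) - 2448986))*(-404778 + G) = (-2675605 + ((-64 + 8*1031) - 2448986))*(-404778 - 778837) = (-2675605 + ((-64 + 8248) - 2448986))*(-1183615) = (-2675605 + (8184 - 2448986))*(-1183615) = (-2675605 - 2440802)*(-1183615) = -5116407*(-1183615) = 6055856071305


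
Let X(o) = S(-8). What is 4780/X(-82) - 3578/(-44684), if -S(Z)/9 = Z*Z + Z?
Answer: -6618319/703773 ≈ -9.4041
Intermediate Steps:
S(Z) = -9*Z - 9*Z² (S(Z) = -9*(Z*Z + Z) = -9*(Z² + Z) = -9*(Z + Z²) = -9*Z - 9*Z²)
X(o) = -504 (X(o) = -9*(-8)*(1 - 8) = -9*(-8)*(-7) = -504)
4780/X(-82) - 3578/(-44684) = 4780/(-504) - 3578/(-44684) = 4780*(-1/504) - 3578*(-1/44684) = -1195/126 + 1789/22342 = -6618319/703773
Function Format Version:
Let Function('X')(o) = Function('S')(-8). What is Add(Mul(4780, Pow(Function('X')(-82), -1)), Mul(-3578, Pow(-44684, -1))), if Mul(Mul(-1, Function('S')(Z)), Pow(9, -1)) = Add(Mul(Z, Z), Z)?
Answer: Rational(-6618319, 703773) ≈ -9.4041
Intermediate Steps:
Function('S')(Z) = Add(Mul(-9, Z), Mul(-9, Pow(Z, 2))) (Function('S')(Z) = Mul(-9, Add(Mul(Z, Z), Z)) = Mul(-9, Add(Pow(Z, 2), Z)) = Mul(-9, Add(Z, Pow(Z, 2))) = Add(Mul(-9, Z), Mul(-9, Pow(Z, 2))))
Function('X')(o) = -504 (Function('X')(o) = Mul(-9, -8, Add(1, -8)) = Mul(-9, -8, -7) = -504)
Add(Mul(4780, Pow(Function('X')(-82), -1)), Mul(-3578, Pow(-44684, -1))) = Add(Mul(4780, Pow(-504, -1)), Mul(-3578, Pow(-44684, -1))) = Add(Mul(4780, Rational(-1, 504)), Mul(-3578, Rational(-1, 44684))) = Add(Rational(-1195, 126), Rational(1789, 22342)) = Rational(-6618319, 703773)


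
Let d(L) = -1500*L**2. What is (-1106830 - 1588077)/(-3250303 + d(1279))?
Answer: 2694907/2457011803 ≈ 0.0010968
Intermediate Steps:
(-1106830 - 1588077)/(-3250303 + d(1279)) = (-1106830 - 1588077)/(-3250303 - 1500*1279**2) = -2694907/(-3250303 - 1500*1635841) = -2694907/(-3250303 - 2453761500) = -2694907/(-2457011803) = -2694907*(-1/2457011803) = 2694907/2457011803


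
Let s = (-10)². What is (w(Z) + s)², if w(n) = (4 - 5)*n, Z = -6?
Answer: 11236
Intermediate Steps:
w(n) = -n
s = 100
(w(Z) + s)² = (-1*(-6) + 100)² = (6 + 100)² = 106² = 11236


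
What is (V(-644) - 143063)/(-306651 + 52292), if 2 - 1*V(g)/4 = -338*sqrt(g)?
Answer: 143055/254359 - 2704*I*sqrt(161)/254359 ≈ 0.56241 - 0.13489*I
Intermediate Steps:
V(g) = 8 + 1352*sqrt(g) (V(g) = 8 - (-1352)*sqrt(g) = 8 + 1352*sqrt(g))
(V(-644) - 143063)/(-306651 + 52292) = ((8 + 1352*sqrt(-644)) - 143063)/(-306651 + 52292) = ((8 + 1352*(2*I*sqrt(161))) - 143063)/(-254359) = ((8 + 2704*I*sqrt(161)) - 143063)*(-1/254359) = (-143055 + 2704*I*sqrt(161))*(-1/254359) = 143055/254359 - 2704*I*sqrt(161)/254359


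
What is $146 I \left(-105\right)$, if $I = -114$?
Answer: $1747620$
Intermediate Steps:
$146 I \left(-105\right) = 146 \left(-114\right) \left(-105\right) = \left(-16644\right) \left(-105\right) = 1747620$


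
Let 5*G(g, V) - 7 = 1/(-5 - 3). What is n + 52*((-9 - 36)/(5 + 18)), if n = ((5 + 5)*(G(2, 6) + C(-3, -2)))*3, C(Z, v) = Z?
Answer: -13845/92 ≈ -150.49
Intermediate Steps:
G(g, V) = 11/8 (G(g, V) = 7/5 + 1/(5*(-5 - 3)) = 7/5 + (⅕)/(-8) = 7/5 + (⅕)*(-⅛) = 7/5 - 1/40 = 11/8)
n = -195/4 (n = ((5 + 5)*(11/8 - 3))*3 = (10*(-13/8))*3 = -65/4*3 = -195/4 ≈ -48.750)
n + 52*((-9 - 36)/(5 + 18)) = -195/4 + 52*((-9 - 36)/(5 + 18)) = -195/4 + 52*(-45/23) = -195/4 - 2340/23 = -13845/92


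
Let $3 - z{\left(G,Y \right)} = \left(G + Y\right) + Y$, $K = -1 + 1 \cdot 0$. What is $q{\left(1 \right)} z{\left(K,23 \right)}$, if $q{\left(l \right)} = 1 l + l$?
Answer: $-84$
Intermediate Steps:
$K = -1$ ($K = -1 + 0 = -1$)
$z{\left(G,Y \right)} = 3 - G - 2 Y$ ($z{\left(G,Y \right)} = 3 - \left(\left(G + Y\right) + Y\right) = 3 - \left(G + 2 Y\right) = 3 - G - 2 Y$)
$q{\left(l \right)} = 2 l$ ($q{\left(l \right)} = l + l = 2 l$)
$q{\left(1 \right)} z{\left(K,23 \right)} = 2 \cdot 1 \left(3 - -1 - 46\right) = 2 \left(3 + 1 - 46\right) = 2 \left(-42\right) = -84$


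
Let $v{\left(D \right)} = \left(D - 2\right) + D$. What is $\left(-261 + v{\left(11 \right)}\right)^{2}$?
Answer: $58081$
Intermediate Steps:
$v{\left(D \right)} = -2 + 2 D$ ($v{\left(D \right)} = \left(-2 + D\right) + D = -2 + 2 D$)
$\left(-261 + v{\left(11 \right)}\right)^{2} = \left(-261 + \left(-2 + 2 \cdot 11\right)\right)^{2} = \left(-261 + \left(-2 + 22\right)\right)^{2} = \left(-261 + 20\right)^{2} = \left(-241\right)^{2} = 58081$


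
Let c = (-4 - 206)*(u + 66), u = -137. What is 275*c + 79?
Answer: 4100329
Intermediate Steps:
c = 14910 (c = (-4 - 206)*(-137 + 66) = -210*(-71) = 14910)
275*c + 79 = 275*14910 + 79 = 4100250 + 79 = 4100329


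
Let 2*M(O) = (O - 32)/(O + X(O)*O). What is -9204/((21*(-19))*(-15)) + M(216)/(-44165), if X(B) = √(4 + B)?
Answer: -106826793589/69465273570 - 23*√55/261147645 ≈ -1.5378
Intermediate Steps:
M(O) = (-32 + O)/(2*(O + O*√(4 + O))) (M(O) = ((O - 32)/(O + √(4 + O)*O))/2 = ((-32 + O)/(O + O*√(4 + O)))/2 = (-32 + O)/(2*(O + O*√(4 + O))))
-9204/((21*(-19))*(-15)) + M(216)/(-44165) = -9204/((21*(-19))*(-15)) + ((½)*(-32 + 216)/(216*(1 + √(4 + 216))))/(-44165) = -9204/((-399*(-15))) + ((½)*(1/216)*184/(1 + √220))*(-1/44165) = -9204/5985 + ((½)*(1/216)*184/(1 + 2*√55))*(-1/44165) = -9204*1/5985 + (23/(54*(1 + 2*√55)))*(-1/44165) = -3068/1995 - 23/(2384910*(1 + 2*√55))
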